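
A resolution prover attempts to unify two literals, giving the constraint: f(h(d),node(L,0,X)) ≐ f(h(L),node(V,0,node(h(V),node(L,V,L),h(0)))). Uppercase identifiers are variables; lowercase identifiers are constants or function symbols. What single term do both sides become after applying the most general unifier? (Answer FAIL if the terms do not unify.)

f(h(d),node(d,0,node(h(d),node(d,d,d),h(0))))

Decompose f/2: h(d) ≐ h(L),  node(L,0,X) ≐ node(V,0,node(h(V),node(L,V,L),h(0))).
Decompose h/1: d ≐ L.
Bind L := d; substituting into the remaining equation gives: node(d,0,X) ≐ node(V,0,node(h(V),node(d,V,d),h(0))).
Decompose node/3: d ≐ V,  0 ≐ 0,  X ≐ node(h(V),node(d,V,d),h(0)).
Bind V := d; substituting into the one remaining equation that mentions V gives: X ≐ node(h(d),node(d,d,d),h(0)).
Delete trivial equation 0 ≐ 0.
Bind X := node(h(d),node(d,d,d),h(0)).
Applying the MGU to either side gives f(h(d),node(d,0,node(h(d),node(d,d,d),h(0)))).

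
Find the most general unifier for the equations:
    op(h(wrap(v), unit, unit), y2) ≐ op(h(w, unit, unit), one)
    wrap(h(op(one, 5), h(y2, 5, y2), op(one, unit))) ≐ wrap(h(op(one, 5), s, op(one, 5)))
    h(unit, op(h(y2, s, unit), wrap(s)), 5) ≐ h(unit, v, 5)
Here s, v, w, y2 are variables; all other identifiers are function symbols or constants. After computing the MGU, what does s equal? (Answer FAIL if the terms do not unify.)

Decompose op/2: h(wrap(v), unit, unit) ≐ h(w, unit, unit),  y2 ≐ one.
Decompose h/3: wrap(v) ≐ w,  unit ≐ unit,  unit ≐ unit.
Bind w := wrap(v); no other remaining equation mentions w.
Delete trivial equation unit ≐ unit.
Delete trivial equation unit ≐ unit.
Bind y2 := one; substituting into the remaining equations gives: wrap(h(op(one, 5), h(one, 5, one), op(one, unit))) ≐ wrap(h(op(one, 5), s, op(one, 5))),  h(unit, op(h(one, s, unit), wrap(s)), 5) ≐ h(unit, v, 5).
Decompose wrap/1: h(op(one, 5), h(one, 5, one), op(one, unit)) ≐ h(op(one, 5), s, op(one, 5)).
Decompose h/3: op(one, 5) ≐ op(one, 5),  h(one, 5, one) ≐ s,  op(one, unit) ≐ op(one, 5).
Delete trivial equation op(one, 5) ≐ op(one, 5).
Bind s := h(one, 5, one); substituting into the one remaining equation that mentions s gives: h(unit, op(h(one, h(one, 5, one), unit), wrap(h(one, 5, one))), 5) ≐ h(unit, v, 5).
Decompose op/2: one ≐ one,  unit ≐ 5.
Delete trivial equation one ≐ one.
Clash: constants unit and 5 differ; no unifier exists.

FAIL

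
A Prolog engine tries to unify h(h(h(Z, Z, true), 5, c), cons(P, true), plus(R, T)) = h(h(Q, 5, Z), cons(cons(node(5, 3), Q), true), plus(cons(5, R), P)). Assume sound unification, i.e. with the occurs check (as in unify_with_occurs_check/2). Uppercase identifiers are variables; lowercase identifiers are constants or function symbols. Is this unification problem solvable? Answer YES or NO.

Decompose h/3: h(h(Z, Z, true), 5, c) = h(Q, 5, Z),  cons(P, true) = cons(cons(node(5, 3), Q), true),  plus(R, T) = plus(cons(5, R), P).
Decompose h/3: h(Z, Z, true) = Q,  5 = 5,  c = Z.
Bind Q := h(Z, Z, true); substituting into the one remaining equation that mentions Q gives: cons(P, true) = cons(cons(node(5, 3), h(Z, Z, true)), true).
Delete trivial equation 5 = 5.
Bind Z := c; substituting into the one remaining equation that mentions Z gives: cons(P, true) = cons(cons(node(5, 3), h(c, c, true)), true). Substituting into the earlier binding gives Q := h(c, c, true).
Decompose cons/2: P = cons(node(5, 3), h(c, c, true)),  true = true.
Bind P := cons(node(5, 3), h(c, c, true)); substituting into the one remaining equation that mentions P gives: plus(R, T) = plus(cons(5, R), cons(node(5, 3), h(c, c, true))).
Delete trivial equation true = true.
Decompose plus/2: R = cons(5, R),  T = cons(node(5, 3), h(c, c, true)).
Occurs check fails: R occurs in cons(5, R); the equation R = cons(5, R) has no finite solution.

NO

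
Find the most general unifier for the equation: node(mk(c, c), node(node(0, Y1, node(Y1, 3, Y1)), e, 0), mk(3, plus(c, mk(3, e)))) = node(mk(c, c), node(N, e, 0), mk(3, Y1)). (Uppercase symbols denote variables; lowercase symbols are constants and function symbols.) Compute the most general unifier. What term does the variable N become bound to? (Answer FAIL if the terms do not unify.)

Decompose node/3: mk(c, c) = mk(c, c),  node(node(0, Y1, node(Y1, 3, Y1)), e, 0) = node(N, e, 0),  mk(3, plus(c, mk(3, e))) = mk(3, Y1).
Delete trivial equation mk(c, c) = mk(c, c).
Decompose node/3: node(0, Y1, node(Y1, 3, Y1)) = N,  e = e,  0 = 0.
Bind N := node(0, Y1, node(Y1, 3, Y1)); no other remaining equation mentions N.
Delete trivial equation e = e.
Delete trivial equation 0 = 0.
Decompose mk/2: 3 = 3,  plus(c, mk(3, e)) = Y1.
Delete trivial equation 3 = 3.
Bind Y1 := plus(c, mk(3, e)). Substituting into the earlier binding gives N := node(0, plus(c, mk(3, e)), node(plus(c, mk(3, e)), 3, plus(c, mk(3, e)))).
MGU = { N -> node(0, plus(c, mk(3, e)), node(plus(c, mk(3, e)), 3, plus(c, mk(3, e)))), Y1 -> plus(c, mk(3, e)) }, so N -> node(0, plus(c, mk(3, e)), node(plus(c, mk(3, e)), 3, plus(c, mk(3, e)))).

node(0, plus(c, mk(3, e)), node(plus(c, mk(3, e)), 3, plus(c, mk(3, e))))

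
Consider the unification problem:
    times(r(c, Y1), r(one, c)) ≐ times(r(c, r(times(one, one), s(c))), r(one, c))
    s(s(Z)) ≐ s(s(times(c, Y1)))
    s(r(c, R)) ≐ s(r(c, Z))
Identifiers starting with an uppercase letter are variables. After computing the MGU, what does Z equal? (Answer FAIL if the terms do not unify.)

times(c, r(times(one, one), s(c)))

Decompose times/2: r(c, Y1) ≐ r(c, r(times(one, one), s(c))),  r(one, c) ≐ r(one, c).
Decompose r/2: c ≐ c,  Y1 ≐ r(times(one, one), s(c)).
Delete trivial equation c ≐ c.
Bind Y1 := r(times(one, one), s(c)); substituting into the one remaining equation that mentions Y1 gives: s(s(Z)) ≐ s(s(times(c, r(times(one, one), s(c))))).
Delete trivial equation r(one, c) ≐ r(one, c).
Decompose s/1: s(Z) ≐ s(times(c, r(times(one, one), s(c)))).
Decompose s/1: Z ≐ times(c, r(times(one, one), s(c))).
Bind Z := times(c, r(times(one, one), s(c))); substituting into the remaining equation gives: s(r(c, R)) ≐ s(r(c, times(c, r(times(one, one), s(c))))).
Decompose s/1: r(c, R) ≐ r(c, times(c, r(times(one, one), s(c)))).
Decompose r/2: c ≐ c,  R ≐ times(c, r(times(one, one), s(c))).
Delete trivial equation c ≐ c.
Bind R := times(c, r(times(one, one), s(c))).
MGU = { Y1 := r(times(one, one), s(c)), Z := times(c, r(times(one, one), s(c))), R := times(c, r(times(one, one), s(c))) }, so Z := times(c, r(times(one, one), s(c))).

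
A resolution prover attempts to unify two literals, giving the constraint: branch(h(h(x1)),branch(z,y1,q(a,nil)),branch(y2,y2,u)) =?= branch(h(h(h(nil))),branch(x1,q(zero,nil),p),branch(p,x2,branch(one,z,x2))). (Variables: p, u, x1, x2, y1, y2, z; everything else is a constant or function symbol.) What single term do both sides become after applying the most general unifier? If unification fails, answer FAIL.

Decompose branch/3: h(h(x1)) =?= h(h(h(nil))),  branch(z,y1,q(a,nil)) =?= branch(x1,q(zero,nil),p),  branch(y2,y2,u) =?= branch(p,x2,branch(one,z,x2)).
Decompose h/1: h(x1) =?= h(h(nil)).
Decompose h/1: x1 =?= h(nil).
Bind x1 := h(nil); substituting into the one remaining equation that mentions x1 gives: branch(z,y1,q(a,nil)) =?= branch(h(nil),q(zero,nil),p).
Decompose branch/3: z =?= h(nil),  y1 =?= q(zero,nil),  q(a,nil) =?= p.
Bind z := h(nil); substituting into the one remaining equation that mentions z gives: branch(y2,y2,u) =?= branch(p,x2,branch(one,h(nil),x2)).
Bind y1 := q(zero,nil); no other remaining equation mentions y1.
Bind p := q(a,nil); substituting into the remaining equation gives: branch(y2,y2,u) =?= branch(q(a,nil),x2,branch(one,h(nil),x2)).
Decompose branch/3: y2 =?= q(a,nil),  y2 =?= x2,  u =?= branch(one,h(nil),x2).
Bind y2 := q(a,nil); substituting into the one remaining equation that mentions y2 gives: q(a,nil) =?= x2.
Bind x2 := q(a,nil); substituting into the remaining equation gives: u =?= branch(one,h(nil),q(a,nil)).
Bind u := branch(one,h(nil),q(a,nil)).
Applying the MGU to either side gives branch(h(h(h(nil))),branch(h(nil),q(zero,nil),q(a,nil)),branch(q(a,nil),q(a,nil),branch(one,h(nil),q(a,nil)))).

branch(h(h(h(nil))),branch(h(nil),q(zero,nil),q(a,nil)),branch(q(a,nil),q(a,nil),branch(one,h(nil),q(a,nil))))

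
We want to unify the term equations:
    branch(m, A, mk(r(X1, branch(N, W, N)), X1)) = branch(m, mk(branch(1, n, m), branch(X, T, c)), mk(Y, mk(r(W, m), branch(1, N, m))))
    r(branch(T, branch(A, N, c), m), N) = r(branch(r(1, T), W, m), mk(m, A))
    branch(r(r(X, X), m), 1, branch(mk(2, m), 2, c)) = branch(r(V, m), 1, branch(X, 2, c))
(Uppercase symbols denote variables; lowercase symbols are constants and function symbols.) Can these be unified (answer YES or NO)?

Decompose branch/3: m = m,  A = mk(branch(1, n, m), branch(X, T, c)),  mk(r(X1, branch(N, W, N)), X1) = mk(Y, mk(r(W, m), branch(1, N, m))).
Delete trivial equation m = m.
Bind A := mk(branch(1, n, m), branch(X, T, c)); substituting into the one remaining equation that mentions A gives: r(branch(T, branch(mk(branch(1, n, m), branch(X, T, c)), N, c), m), N) = r(branch(r(1, T), W, m), mk(m, mk(branch(1, n, m), branch(X, T, c)))).
Decompose mk/2: r(X1, branch(N, W, N)) = Y,  X1 = mk(r(W, m), branch(1, N, m)).
Bind Y := r(X1, branch(N, W, N)); no other remaining equation mentions Y.
Bind X1 := mk(r(W, m), branch(1, N, m)); no other remaining equation mentions X1. Substituting into the earlier binding gives Y := r(mk(r(W, m), branch(1, N, m)), branch(N, W, N)).
Decompose r/2: branch(T, branch(mk(branch(1, n, m), branch(X, T, c)), N, c), m) = branch(r(1, T), W, m),  N = mk(m, mk(branch(1, n, m), branch(X, T, c))).
Decompose branch/3: T = r(1, T),  branch(mk(branch(1, n, m), branch(X, T, c)), N, c) = W,  m = m.
Occurs check fails: T occurs in r(1, T); the equation T = r(1, T) has no finite solution.

NO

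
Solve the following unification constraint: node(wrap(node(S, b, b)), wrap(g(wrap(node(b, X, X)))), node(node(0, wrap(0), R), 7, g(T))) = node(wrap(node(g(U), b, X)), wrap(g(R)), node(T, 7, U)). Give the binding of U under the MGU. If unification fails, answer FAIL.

g(node(0, wrap(0), wrap(node(b, b, b))))

Decompose node/3: wrap(node(S, b, b)) = wrap(node(g(U), b, X)),  wrap(g(wrap(node(b, X, X)))) = wrap(g(R)),  node(node(0, wrap(0), R), 7, g(T)) = node(T, 7, U).
Decompose wrap/1: node(S, b, b) = node(g(U), b, X).
Decompose node/3: S = g(U),  b = b,  b = X.
Bind S := g(U); no other remaining equation mentions S.
Delete trivial equation b = b.
Bind X := b; substituting into the one remaining equation that mentions X gives: wrap(g(wrap(node(b, b, b)))) = wrap(g(R)).
Decompose wrap/1: g(wrap(node(b, b, b))) = g(R).
Decompose g/1: wrap(node(b, b, b)) = R.
Bind R := wrap(node(b, b, b)); substituting into the remaining equation gives: node(node(0, wrap(0), wrap(node(b, b, b))), 7, g(T)) = node(T, 7, U).
Decompose node/3: node(0, wrap(0), wrap(node(b, b, b))) = T,  7 = 7,  g(T) = U.
Bind T := node(0, wrap(0), wrap(node(b, b, b))); substituting into the one remaining equation that mentions T gives: g(node(0, wrap(0), wrap(node(b, b, b)))) = U.
Delete trivial equation 7 = 7.
Bind U := g(node(0, wrap(0), wrap(node(b, b, b)))). Substituting into the earlier binding gives S := g(g(node(0, wrap(0), wrap(node(b, b, b))))).
MGU = { S := g(g(node(0, wrap(0), wrap(node(b, b, b))))), X := b, R := wrap(node(b, b, b)), T := node(0, wrap(0), wrap(node(b, b, b))), U := g(node(0, wrap(0), wrap(node(b, b, b)))) }, so U := g(node(0, wrap(0), wrap(node(b, b, b)))).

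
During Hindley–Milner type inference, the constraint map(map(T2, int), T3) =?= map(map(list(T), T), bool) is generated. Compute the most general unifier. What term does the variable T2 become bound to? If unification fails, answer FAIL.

list(int)

Decompose map/2: map(T2, int) =?= map(list(T), T),  T3 =?= bool.
Decompose map/2: T2 =?= list(T),  int =?= T.
Bind T2 := list(T); no other remaining equation mentions T2.
Bind T := int; no other remaining equation mentions T. Substituting into the earlier binding gives T2 := list(int).
Bind T3 := bool.
MGU = { T2 ↦ list(int), T ↦ int, T3 ↦ bool }, so T2 ↦ list(int).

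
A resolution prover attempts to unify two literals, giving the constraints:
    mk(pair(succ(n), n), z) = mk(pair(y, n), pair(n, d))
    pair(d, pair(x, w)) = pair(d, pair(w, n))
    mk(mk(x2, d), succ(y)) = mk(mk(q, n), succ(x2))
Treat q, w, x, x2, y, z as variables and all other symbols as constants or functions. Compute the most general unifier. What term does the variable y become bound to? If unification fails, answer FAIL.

FAIL

Decompose mk/2: pair(succ(n), n) = pair(y, n),  z = pair(n, d).
Decompose pair/2: succ(n) = y,  n = n.
Bind y := succ(n); substituting into the one remaining equation that mentions y gives: mk(mk(x2, d), succ(succ(n))) = mk(mk(q, n), succ(x2)).
Delete trivial equation n = n.
Bind z := pair(n, d); no other remaining equation mentions z.
Decompose pair/2: d = d,  pair(x, w) = pair(w, n).
Delete trivial equation d = d.
Decompose pair/2: x = w,  w = n.
Bind x := w; no other remaining equation mentions x.
Bind w := n; no other remaining equation mentions w. Substituting into the earlier binding gives x := n.
Decompose mk/2: mk(x2, d) = mk(q, n),  succ(succ(n)) = succ(x2).
Decompose mk/2: x2 = q,  d = n.
Bind x2 := q; substituting into the one remaining equation that mentions x2 gives: succ(succ(n)) = succ(q).
Clash: constants d and n differ; no unifier exists.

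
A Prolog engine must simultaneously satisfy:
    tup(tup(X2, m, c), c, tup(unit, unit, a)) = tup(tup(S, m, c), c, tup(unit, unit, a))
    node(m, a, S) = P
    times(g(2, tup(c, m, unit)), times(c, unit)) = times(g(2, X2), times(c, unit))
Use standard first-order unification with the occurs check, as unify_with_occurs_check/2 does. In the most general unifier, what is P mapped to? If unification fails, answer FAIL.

node(m, a, tup(c, m, unit))

Decompose tup/3: tup(X2, m, c) = tup(S, m, c),  c = c,  tup(unit, unit, a) = tup(unit, unit, a).
Decompose tup/3: X2 = S,  m = m,  c = c.
Bind X2 := S; substituting into the one remaining equation that mentions X2 gives: times(g(2, tup(c, m, unit)), times(c, unit)) = times(g(2, S), times(c, unit)).
Delete trivial equation m = m.
Delete trivial equation c = c.
Delete trivial equation c = c.
Delete trivial equation tup(unit, unit, a) = tup(unit, unit, a).
Bind P := node(m, a, S); no other remaining equation mentions P.
Decompose times/2: g(2, tup(c, m, unit)) = g(2, S),  times(c, unit) = times(c, unit).
Decompose g/2: 2 = 2,  tup(c, m, unit) = S.
Delete trivial equation 2 = 2.
Bind S := tup(c, m, unit); no other remaining equation mentions S. Substituting into the earlier bindings gives X2 := tup(c, m, unit), P := node(m, a, tup(c, m, unit)).
Delete trivial equation times(c, unit) = times(c, unit).
MGU = { X2 ↦ tup(c, m, unit), P ↦ node(m, a, tup(c, m, unit)), S ↦ tup(c, m, unit) }, so P ↦ node(m, a, tup(c, m, unit)).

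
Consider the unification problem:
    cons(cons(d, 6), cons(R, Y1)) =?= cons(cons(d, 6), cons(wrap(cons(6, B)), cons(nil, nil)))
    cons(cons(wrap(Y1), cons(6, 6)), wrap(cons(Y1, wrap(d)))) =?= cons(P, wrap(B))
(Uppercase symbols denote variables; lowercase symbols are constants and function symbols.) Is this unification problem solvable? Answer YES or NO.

Decompose cons/2: cons(d, 6) =?= cons(d, 6),  cons(R, Y1) =?= cons(wrap(cons(6, B)), cons(nil, nil)).
Delete trivial equation cons(d, 6) =?= cons(d, 6).
Decompose cons/2: R =?= wrap(cons(6, B)),  Y1 =?= cons(nil, nil).
Bind R := wrap(cons(6, B)); no other remaining equation mentions R.
Bind Y1 := cons(nil, nil); substituting into the remaining equation gives: cons(cons(wrap(cons(nil, nil)), cons(6, 6)), wrap(cons(cons(nil, nil), wrap(d)))) =?= cons(P, wrap(B)).
Decompose cons/2: cons(wrap(cons(nil, nil)), cons(6, 6)) =?= P,  wrap(cons(cons(nil, nil), wrap(d))) =?= wrap(B).
Bind P := cons(wrap(cons(nil, nil)), cons(6, 6)); no other remaining equation mentions P.
Decompose wrap/1: cons(cons(nil, nil), wrap(d)) =?= B.
Bind B := cons(cons(nil, nil), wrap(d)). Substituting into the earlier binding gives R := wrap(cons(6, cons(cons(nil, nil), wrap(d)))).
No equations remain and no clash or occurs-check failure arose, so a unifier exists.

YES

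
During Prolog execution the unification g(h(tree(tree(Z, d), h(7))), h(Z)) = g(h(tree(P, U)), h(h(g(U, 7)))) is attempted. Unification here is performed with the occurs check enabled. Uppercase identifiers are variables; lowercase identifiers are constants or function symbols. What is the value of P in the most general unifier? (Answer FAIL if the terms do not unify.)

Decompose g/2: h(tree(tree(Z, d), h(7))) = h(tree(P, U)),  h(Z) = h(h(g(U, 7))).
Decompose h/1: tree(tree(Z, d), h(7)) = tree(P, U).
Decompose tree/2: tree(Z, d) = P,  h(7) = U.
Bind P := tree(Z, d); no other remaining equation mentions P.
Bind U := h(7); substituting into the remaining equation gives: h(Z) = h(h(g(h(7), 7))).
Decompose h/1: Z = h(g(h(7), 7)).
Bind Z := h(g(h(7), 7)). Substituting into the earlier binding gives P := tree(h(g(h(7), 7)), d).
MGU = { P -> tree(h(g(h(7), 7)), d), U -> h(7), Z -> h(g(h(7), 7)) }, so P -> tree(h(g(h(7), 7)), d).

tree(h(g(h(7), 7)), d)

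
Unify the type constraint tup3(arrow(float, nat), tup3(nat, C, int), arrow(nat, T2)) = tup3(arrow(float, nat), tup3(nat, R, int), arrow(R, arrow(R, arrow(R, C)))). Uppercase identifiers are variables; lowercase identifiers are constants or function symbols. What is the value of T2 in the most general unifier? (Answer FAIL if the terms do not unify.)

arrow(nat, arrow(nat, nat))

Decompose tup3/3: arrow(float, nat) = arrow(float, nat),  tup3(nat, C, int) = tup3(nat, R, int),  arrow(nat, T2) = arrow(R, arrow(R, arrow(R, C))).
Delete trivial equation arrow(float, nat) = arrow(float, nat).
Decompose tup3/3: nat = nat,  C = R,  int = int.
Delete trivial equation nat = nat.
Bind C := R; substituting into the one remaining equation that mentions C gives: arrow(nat, T2) = arrow(R, arrow(R, arrow(R, R))).
Delete trivial equation int = int.
Decompose arrow/2: nat = R,  T2 = arrow(R, arrow(R, R)).
Bind R := nat; substituting into the remaining equation gives: T2 = arrow(nat, arrow(nat, nat)). Substituting into the earlier binding gives C := nat.
Bind T2 := arrow(nat, arrow(nat, nat)).
MGU = { C := nat, R := nat, T2 := arrow(nat, arrow(nat, nat)) }, so T2 := arrow(nat, arrow(nat, nat)).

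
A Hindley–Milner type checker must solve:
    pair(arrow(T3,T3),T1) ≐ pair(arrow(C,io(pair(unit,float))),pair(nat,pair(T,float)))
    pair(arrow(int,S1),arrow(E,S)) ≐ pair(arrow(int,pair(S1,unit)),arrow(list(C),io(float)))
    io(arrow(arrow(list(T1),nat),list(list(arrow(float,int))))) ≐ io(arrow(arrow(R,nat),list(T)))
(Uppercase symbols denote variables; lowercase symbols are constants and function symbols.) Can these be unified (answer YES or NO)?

Decompose pair/2: arrow(T3,T3) ≐ arrow(C,io(pair(unit,float))),  T1 ≐ pair(nat,pair(T,float)).
Decompose arrow/2: T3 ≐ C,  T3 ≐ io(pair(unit,float)).
Bind T3 := C; substituting into the one remaining equation that mentions T3 gives: C ≐ io(pair(unit,float)).
Bind C := io(pair(unit,float)); substituting into the one remaining equation that mentions C gives: pair(arrow(int,S1),arrow(E,S)) ≐ pair(arrow(int,pair(S1,unit)),arrow(list(io(pair(unit,float))),io(float))). Substituting into the earlier binding gives T3 := io(pair(unit,float)).
Bind T1 := pair(nat,pair(T,float)); substituting into the one remaining equation that mentions T1 gives: io(arrow(arrow(list(pair(nat,pair(T,float))),nat),list(list(arrow(float,int))))) ≐ io(arrow(arrow(R,nat),list(T))).
Decompose pair/2: arrow(int,S1) ≐ arrow(int,pair(S1,unit)),  arrow(E,S) ≐ arrow(list(io(pair(unit,float))),io(float)).
Decompose arrow/2: int ≐ int,  S1 ≐ pair(S1,unit).
Delete trivial equation int ≐ int.
Occurs check fails: S1 occurs in pair(S1,unit); the equation S1 ≐ pair(S1,unit) has no finite solution.

NO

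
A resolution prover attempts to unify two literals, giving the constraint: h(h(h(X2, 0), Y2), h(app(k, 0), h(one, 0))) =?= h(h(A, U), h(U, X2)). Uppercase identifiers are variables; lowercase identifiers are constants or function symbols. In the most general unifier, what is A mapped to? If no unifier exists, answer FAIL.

Decompose h/2: h(h(X2, 0), Y2) =?= h(A, U),  h(app(k, 0), h(one, 0)) =?= h(U, X2).
Decompose h/2: h(X2, 0) =?= A,  Y2 =?= U.
Bind A := h(X2, 0); no other remaining equation mentions A.
Bind Y2 := U; no other remaining equation mentions Y2.
Decompose h/2: app(k, 0) =?= U,  h(one, 0) =?= X2.
Bind U := app(k, 0); no other remaining equation mentions U. Substituting into the earlier binding gives Y2 := app(k, 0).
Bind X2 := h(one, 0). Substituting into the earlier binding gives A := h(h(one, 0), 0).
MGU = { A := h(h(one, 0), 0), Y2 := app(k, 0), U := app(k, 0), X2 := h(one, 0) }, so A := h(h(one, 0), 0).

h(h(one, 0), 0)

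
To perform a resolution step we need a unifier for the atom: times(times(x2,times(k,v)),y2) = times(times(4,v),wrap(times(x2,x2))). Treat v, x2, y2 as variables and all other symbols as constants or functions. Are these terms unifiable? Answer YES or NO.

NO

Decompose times/2: times(x2,times(k,v)) = times(4,v),  y2 = wrap(times(x2,x2)).
Decompose times/2: x2 = 4,  times(k,v) = v.
Bind x2 := 4; substituting into the one remaining equation that mentions x2 gives: y2 = wrap(times(4,4)).
Occurs check fails: v occurs in times(k,v); the equation v = times(k,v) has no finite solution.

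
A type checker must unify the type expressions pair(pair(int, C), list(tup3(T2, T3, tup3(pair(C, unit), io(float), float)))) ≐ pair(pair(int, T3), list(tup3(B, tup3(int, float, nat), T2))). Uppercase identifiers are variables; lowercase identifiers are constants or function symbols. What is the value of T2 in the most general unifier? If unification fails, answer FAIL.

Decompose pair/2: pair(int, C) ≐ pair(int, T3),  list(tup3(T2, T3, tup3(pair(C, unit), io(float), float))) ≐ list(tup3(B, tup3(int, float, nat), T2)).
Decompose pair/2: int ≐ int,  C ≐ T3.
Delete trivial equation int ≐ int.
Bind C := T3; substituting into the remaining equation gives: list(tup3(T2, T3, tup3(pair(T3, unit), io(float), float))) ≐ list(tup3(B, tup3(int, float, nat), T2)).
Decompose list/1: tup3(T2, T3, tup3(pair(T3, unit), io(float), float)) ≐ tup3(B, tup3(int, float, nat), T2).
Decompose tup3/3: T2 ≐ B,  T3 ≐ tup3(int, float, nat),  tup3(pair(T3, unit), io(float), float) ≐ T2.
Bind T2 := B; substituting into the one remaining equation that mentions T2 gives: tup3(pair(T3, unit), io(float), float) ≐ B.
Bind T3 := tup3(int, float, nat); substituting into the remaining equation gives: tup3(pair(tup3(int, float, nat), unit), io(float), float) ≐ B. Substituting into the earlier binding gives C := tup3(int, float, nat).
Bind B := tup3(pair(tup3(int, float, nat), unit), io(float), float). Substituting into the earlier binding gives T2 := tup3(pair(tup3(int, float, nat), unit), io(float), float).
MGU = { C := tup3(int, float, nat), T2 := tup3(pair(tup3(int, float, nat), unit), io(float), float), T3 := tup3(int, float, nat), B := tup3(pair(tup3(int, float, nat), unit), io(float), float) }, so T2 := tup3(pair(tup3(int, float, nat), unit), io(float), float).

tup3(pair(tup3(int, float, nat), unit), io(float), float)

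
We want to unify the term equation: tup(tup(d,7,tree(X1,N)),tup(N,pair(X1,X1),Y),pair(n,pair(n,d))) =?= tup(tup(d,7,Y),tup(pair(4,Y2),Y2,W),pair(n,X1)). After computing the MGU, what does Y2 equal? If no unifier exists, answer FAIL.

pair(pair(n,d),pair(n,d))

Decompose tup/3: tup(d,7,tree(X1,N)) =?= tup(d,7,Y),  tup(N,pair(X1,X1),Y) =?= tup(pair(4,Y2),Y2,W),  pair(n,pair(n,d)) =?= pair(n,X1).
Decompose tup/3: d =?= d,  7 =?= 7,  tree(X1,N) =?= Y.
Delete trivial equation d =?= d.
Delete trivial equation 7 =?= 7.
Bind Y := tree(X1,N); substituting into the one remaining equation that mentions Y gives: tup(N,pair(X1,X1),tree(X1,N)) =?= tup(pair(4,Y2),Y2,W).
Decompose tup/3: N =?= pair(4,Y2),  pair(X1,X1) =?= Y2,  tree(X1,N) =?= W.
Bind N := pair(4,Y2); substituting into the one remaining equation that mentions N gives: tree(X1,pair(4,Y2)) =?= W. Substituting into the earlier binding gives Y := tree(X1,pair(4,Y2)).
Bind Y2 := pair(X1,X1); substituting into the one remaining equation that mentions Y2 gives: tree(X1,pair(4,pair(X1,X1))) =?= W. Substituting into the earlier bindings gives Y := tree(X1,pair(4,pair(X1,X1))), N := pair(4,pair(X1,X1)).
Bind W := tree(X1,pair(4,pair(X1,X1))); no other remaining equation mentions W.
Decompose pair/2: n =?= n,  pair(n,d) =?= X1.
Delete trivial equation n =?= n.
Bind X1 := pair(n,d). Substituting into the earlier bindings gives Y := tree(pair(n,d),pair(4,pair(pair(n,d),pair(n,d)))), N := pair(4,pair(pair(n,d),pair(n,d))), Y2 := pair(pair(n,d),pair(n,d)), W := tree(pair(n,d),pair(4,pair(pair(n,d),pair(n,d)))).
MGU = { Y := tree(pair(n,d),pair(4,pair(pair(n,d),pair(n,d)))), N := pair(4,pair(pair(n,d),pair(n,d))), Y2 := pair(pair(n,d),pair(n,d)), W := tree(pair(n,d),pair(4,pair(pair(n,d),pair(n,d)))), X1 := pair(n,d) }, so Y2 := pair(pair(n,d),pair(n,d)).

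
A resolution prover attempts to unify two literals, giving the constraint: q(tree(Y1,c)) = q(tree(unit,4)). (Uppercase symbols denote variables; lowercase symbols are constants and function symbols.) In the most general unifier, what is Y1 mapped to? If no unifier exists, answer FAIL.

FAIL

Decompose q/1: tree(Y1,c) = tree(unit,4).
Decompose tree/2: Y1 = unit,  c = 4.
Bind Y1 := unit; no other remaining equation mentions Y1.
Clash: constants c and 4 differ; no unifier exists.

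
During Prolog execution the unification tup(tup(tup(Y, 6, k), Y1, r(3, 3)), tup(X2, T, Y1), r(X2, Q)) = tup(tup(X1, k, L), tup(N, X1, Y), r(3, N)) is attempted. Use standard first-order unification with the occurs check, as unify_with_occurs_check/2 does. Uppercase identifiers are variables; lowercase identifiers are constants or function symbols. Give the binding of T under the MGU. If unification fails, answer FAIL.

tup(k, 6, k)

Decompose tup/3: tup(tup(Y, 6, k), Y1, r(3, 3)) = tup(X1, k, L),  tup(X2, T, Y1) = tup(N, X1, Y),  r(X2, Q) = r(3, N).
Decompose tup/3: tup(Y, 6, k) = X1,  Y1 = k,  r(3, 3) = L.
Bind X1 := tup(Y, 6, k); substituting into the one remaining equation that mentions X1 gives: tup(X2, T, Y1) = tup(N, tup(Y, 6, k), Y).
Bind Y1 := k; substituting into the one remaining equation that mentions Y1 gives: tup(X2, T, k) = tup(N, tup(Y, 6, k), Y).
Bind L := r(3, 3); no other remaining equation mentions L.
Decompose tup/3: X2 = N,  T = tup(Y, 6, k),  k = Y.
Bind X2 := N; substituting into the one remaining equation that mentions X2 gives: r(N, Q) = r(3, N).
Bind T := tup(Y, 6, k); no other remaining equation mentions T.
Bind Y := k; no other remaining equation mentions Y. Substituting into the earlier bindings gives X1 := tup(k, 6, k), T := tup(k, 6, k).
Decompose r/2: N = 3,  Q = N.
Bind N := 3; substituting into the remaining equation gives: Q = 3. Substituting into the earlier binding gives X2 := 3.
Bind Q := 3.
MGU = { X1 ↦ tup(k, 6, k), Y1 ↦ k, L ↦ r(3, 3), X2 ↦ 3, T ↦ tup(k, 6, k), Y ↦ k, N ↦ 3, Q ↦ 3 }, so T ↦ tup(k, 6, k).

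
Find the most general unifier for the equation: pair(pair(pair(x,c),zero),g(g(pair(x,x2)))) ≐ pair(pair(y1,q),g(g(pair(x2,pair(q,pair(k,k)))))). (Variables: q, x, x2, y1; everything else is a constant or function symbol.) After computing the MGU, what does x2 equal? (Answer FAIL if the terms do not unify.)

Decompose pair/2: pair(pair(x,c),zero) ≐ pair(y1,q),  g(g(pair(x,x2))) ≐ g(g(pair(x2,pair(q,pair(k,k))))).
Decompose pair/2: pair(x,c) ≐ y1,  zero ≐ q.
Bind y1 := pair(x,c); no other remaining equation mentions y1.
Bind q := zero; substituting into the remaining equation gives: g(g(pair(x,x2))) ≐ g(g(pair(x2,pair(zero,pair(k,k))))).
Decompose g/1: g(pair(x,x2)) ≐ g(pair(x2,pair(zero,pair(k,k)))).
Decompose g/1: pair(x,x2) ≐ pair(x2,pair(zero,pair(k,k))).
Decompose pair/2: x ≐ x2,  x2 ≐ pair(zero,pair(k,k)).
Bind x := x2; no other remaining equation mentions x. Substituting into the earlier binding gives y1 := pair(x2,c).
Bind x2 := pair(zero,pair(k,k)). Substituting into the earlier bindings gives y1 := pair(pair(zero,pair(k,k)),c), x := pair(zero,pair(k,k)).
MGU = { y1 := pair(pair(zero,pair(k,k)),c), q := zero, x := pair(zero,pair(k,k)), x2 := pair(zero,pair(k,k)) }, so x2 := pair(zero,pair(k,k)).

pair(zero,pair(k,k))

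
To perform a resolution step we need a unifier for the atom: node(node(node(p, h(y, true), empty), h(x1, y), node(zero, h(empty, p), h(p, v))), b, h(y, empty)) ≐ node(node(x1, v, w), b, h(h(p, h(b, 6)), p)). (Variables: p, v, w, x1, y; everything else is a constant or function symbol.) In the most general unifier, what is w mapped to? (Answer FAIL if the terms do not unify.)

node(zero, h(empty, empty), h(empty, h(node(empty, h(h(empty, h(b, 6)), true), empty), h(empty, h(b, 6)))))

Decompose node/3: node(node(p, h(y, true), empty), h(x1, y), node(zero, h(empty, p), h(p, v))) ≐ node(x1, v, w),  b ≐ b,  h(y, empty) ≐ h(h(p, h(b, 6)), p).
Decompose node/3: node(p, h(y, true), empty) ≐ x1,  h(x1, y) ≐ v,  node(zero, h(empty, p), h(p, v)) ≐ w.
Bind x1 := node(p, h(y, true), empty); substituting into the one remaining equation that mentions x1 gives: h(node(p, h(y, true), empty), y) ≐ v.
Bind v := h(node(p, h(y, true), empty), y); substituting into the one remaining equation that mentions v gives: node(zero, h(empty, p), h(p, h(node(p, h(y, true), empty), y))) ≐ w.
Bind w := node(zero, h(empty, p), h(p, h(node(p, h(y, true), empty), y))); no other remaining equation mentions w.
Delete trivial equation b ≐ b.
Decompose h/2: y ≐ h(p, h(b, 6)),  empty ≐ p.
Bind y := h(p, h(b, 6)); no other remaining equation mentions y. Substituting into the earlier bindings gives x1 := node(p, h(h(p, h(b, 6)), true), empty), v := h(node(p, h(h(p, h(b, 6)), true), empty), h(p, h(b, 6))), w := node(zero, h(empty, p), h(p, h(node(p, h(h(p, h(b, 6)), true), empty), h(p, h(b, 6))))).
Bind p := empty. Substituting into the earlier bindings gives x1 := node(empty, h(h(empty, h(b, 6)), true), empty), v := h(node(empty, h(h(empty, h(b, 6)), true), empty), h(empty, h(b, 6))), w := node(zero, h(empty, empty), h(empty, h(node(empty, h(h(empty, h(b, 6)), true), empty), h(empty, h(b, 6))))), y := h(empty, h(b, 6)).
MGU = { x1 ↦ node(empty, h(h(empty, h(b, 6)), true), empty), v ↦ h(node(empty, h(h(empty, h(b, 6)), true), empty), h(empty, h(b, 6))), w ↦ node(zero, h(empty, empty), h(empty, h(node(empty, h(h(empty, h(b, 6)), true), empty), h(empty, h(b, 6))))), y ↦ h(empty, h(b, 6)), p ↦ empty }, so w ↦ node(zero, h(empty, empty), h(empty, h(node(empty, h(h(empty, h(b, 6)), true), empty), h(empty, h(b, 6))))).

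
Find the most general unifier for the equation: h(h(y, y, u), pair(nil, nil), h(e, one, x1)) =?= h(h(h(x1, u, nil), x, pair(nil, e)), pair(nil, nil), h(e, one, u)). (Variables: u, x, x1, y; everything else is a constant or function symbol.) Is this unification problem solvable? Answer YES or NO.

YES

Decompose h/3: h(y, y, u) =?= h(h(x1, u, nil), x, pair(nil, e)),  pair(nil, nil) =?= pair(nil, nil),  h(e, one, x1) =?= h(e, one, u).
Decompose h/3: y =?= h(x1, u, nil),  y =?= x,  u =?= pair(nil, e).
Bind y := h(x1, u, nil); substituting into the one remaining equation that mentions y gives: h(x1, u, nil) =?= x.
Bind x := h(x1, u, nil); no other remaining equation mentions x.
Bind u := pair(nil, e); substituting into the one remaining equation that mentions u gives: h(e, one, x1) =?= h(e, one, pair(nil, e)). Substituting into the earlier bindings gives y := h(x1, pair(nil, e), nil), x := h(x1, pair(nil, e), nil).
Delete trivial equation pair(nil, nil) =?= pair(nil, nil).
Decompose h/3: e =?= e,  one =?= one,  x1 =?= pair(nil, e).
Delete trivial equation e =?= e.
Delete trivial equation one =?= one.
Bind x1 := pair(nil, e). Substituting into the earlier bindings gives y := h(pair(nil, e), pair(nil, e), nil), x := h(pair(nil, e), pair(nil, e), nil).
No equations remain and no clash or occurs-check failure arose, so a unifier exists.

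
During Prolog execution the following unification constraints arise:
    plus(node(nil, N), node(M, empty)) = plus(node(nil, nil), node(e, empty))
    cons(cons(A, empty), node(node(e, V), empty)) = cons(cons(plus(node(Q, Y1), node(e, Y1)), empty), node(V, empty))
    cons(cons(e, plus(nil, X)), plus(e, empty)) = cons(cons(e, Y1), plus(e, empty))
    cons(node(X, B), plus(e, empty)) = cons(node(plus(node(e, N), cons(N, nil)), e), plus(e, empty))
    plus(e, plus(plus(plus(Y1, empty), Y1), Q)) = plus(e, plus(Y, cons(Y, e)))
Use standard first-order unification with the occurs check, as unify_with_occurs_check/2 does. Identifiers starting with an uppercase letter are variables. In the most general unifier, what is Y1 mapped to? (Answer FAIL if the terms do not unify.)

Decompose plus/2: node(nil, N) = node(nil, nil),  node(M, empty) = node(e, empty).
Decompose node/2: nil = nil,  N = nil.
Delete trivial equation nil = nil.
Bind N := nil; substituting into the one remaining equation that mentions N gives: cons(node(X, B), plus(e, empty)) = cons(node(plus(node(e, nil), cons(nil, nil)), e), plus(e, empty)).
Decompose node/2: M = e,  empty = empty.
Bind M := e; no other remaining equation mentions M.
Delete trivial equation empty = empty.
Decompose cons/2: cons(A, empty) = cons(plus(node(Q, Y1), node(e, Y1)), empty),  node(node(e, V), empty) = node(V, empty).
Decompose cons/2: A = plus(node(Q, Y1), node(e, Y1)),  empty = empty.
Bind A := plus(node(Q, Y1), node(e, Y1)); no other remaining equation mentions A.
Delete trivial equation empty = empty.
Decompose node/2: node(e, V) = V,  empty = empty.
Occurs check fails: V occurs in node(e, V); the equation V = node(e, V) has no finite solution.

FAIL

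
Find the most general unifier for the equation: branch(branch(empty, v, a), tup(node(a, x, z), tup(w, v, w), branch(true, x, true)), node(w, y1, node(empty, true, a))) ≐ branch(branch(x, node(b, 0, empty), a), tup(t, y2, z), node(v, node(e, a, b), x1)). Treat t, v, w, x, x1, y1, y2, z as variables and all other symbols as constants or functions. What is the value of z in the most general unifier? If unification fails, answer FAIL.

Decompose branch/3: branch(empty, v, a) ≐ branch(x, node(b, 0, empty), a),  tup(node(a, x, z), tup(w, v, w), branch(true, x, true)) ≐ tup(t, y2, z),  node(w, y1, node(empty, true, a)) ≐ node(v, node(e, a, b), x1).
Decompose branch/3: empty ≐ x,  v ≐ node(b, 0, empty),  a ≐ a.
Bind x := empty; substituting into the one remaining equation that mentions x gives: tup(node(a, empty, z), tup(w, v, w), branch(true, empty, true)) ≐ tup(t, y2, z).
Bind v := node(b, 0, empty); substituting into the 2 remaining equations that mention v gives: tup(node(a, empty, z), tup(w, node(b, 0, empty), w), branch(true, empty, true)) ≐ tup(t, y2, z),  node(w, y1, node(empty, true, a)) ≐ node(node(b, 0, empty), node(e, a, b), x1).
Delete trivial equation a ≐ a.
Decompose tup/3: node(a, empty, z) ≐ t,  tup(w, node(b, 0, empty), w) ≐ y2,  branch(true, empty, true) ≐ z.
Bind t := node(a, empty, z); no other remaining equation mentions t.
Bind y2 := tup(w, node(b, 0, empty), w); no other remaining equation mentions y2.
Bind z := branch(true, empty, true); no other remaining equation mentions z. Substituting into the earlier binding gives t := node(a, empty, branch(true, empty, true)).
Decompose node/3: w ≐ node(b, 0, empty),  y1 ≐ node(e, a, b),  node(empty, true, a) ≐ x1.
Bind w := node(b, 0, empty); no other remaining equation mentions w. Substituting into the earlier binding gives y2 := tup(node(b, 0, empty), node(b, 0, empty), node(b, 0, empty)).
Bind y1 := node(e, a, b); no other remaining equation mentions y1.
Bind x1 := node(empty, true, a).
MGU = { x -> empty, v -> node(b, 0, empty), t -> node(a, empty, branch(true, empty, true)), y2 -> tup(node(b, 0, empty), node(b, 0, empty), node(b, 0, empty)), z -> branch(true, empty, true), w -> node(b, 0, empty), y1 -> node(e, a, b), x1 -> node(empty, true, a) }, so z -> branch(true, empty, true).

branch(true, empty, true)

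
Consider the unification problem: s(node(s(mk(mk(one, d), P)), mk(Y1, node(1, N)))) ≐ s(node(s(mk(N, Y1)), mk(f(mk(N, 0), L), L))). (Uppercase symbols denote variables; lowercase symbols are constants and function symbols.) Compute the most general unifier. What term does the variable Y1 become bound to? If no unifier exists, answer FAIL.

f(mk(mk(one, d), 0), node(1, mk(one, d)))

Decompose s/1: node(s(mk(mk(one, d), P)), mk(Y1, node(1, N))) ≐ node(s(mk(N, Y1)), mk(f(mk(N, 0), L), L)).
Decompose node/2: s(mk(mk(one, d), P)) ≐ s(mk(N, Y1)),  mk(Y1, node(1, N)) ≐ mk(f(mk(N, 0), L), L).
Decompose s/1: mk(mk(one, d), P) ≐ mk(N, Y1).
Decompose mk/2: mk(one, d) ≐ N,  P ≐ Y1.
Bind N := mk(one, d); substituting into the one remaining equation that mentions N gives: mk(Y1, node(1, mk(one, d))) ≐ mk(f(mk(mk(one, d), 0), L), L).
Bind P := Y1; no other remaining equation mentions P.
Decompose mk/2: Y1 ≐ f(mk(mk(one, d), 0), L),  node(1, mk(one, d)) ≐ L.
Bind Y1 := f(mk(mk(one, d), 0), L); no other remaining equation mentions Y1. Substituting into the earlier binding gives P := f(mk(mk(one, d), 0), L).
Bind L := node(1, mk(one, d)). Substituting into the earlier bindings gives P := f(mk(mk(one, d), 0), node(1, mk(one, d))), Y1 := f(mk(mk(one, d), 0), node(1, mk(one, d))).
MGU = { N ↦ mk(one, d), P ↦ f(mk(mk(one, d), 0), node(1, mk(one, d))), Y1 ↦ f(mk(mk(one, d), 0), node(1, mk(one, d))), L ↦ node(1, mk(one, d)) }, so Y1 ↦ f(mk(mk(one, d), 0), node(1, mk(one, d))).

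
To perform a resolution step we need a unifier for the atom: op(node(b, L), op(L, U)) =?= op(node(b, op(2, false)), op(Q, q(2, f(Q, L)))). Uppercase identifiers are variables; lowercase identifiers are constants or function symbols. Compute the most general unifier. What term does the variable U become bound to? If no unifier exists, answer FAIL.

Decompose op/2: node(b, L) =?= node(b, op(2, false)),  op(L, U) =?= op(Q, q(2, f(Q, L))).
Decompose node/2: b =?= b,  L =?= op(2, false).
Delete trivial equation b =?= b.
Bind L := op(2, false); substituting into the remaining equation gives: op(op(2, false), U) =?= op(Q, q(2, f(Q, op(2, false)))).
Decompose op/2: op(2, false) =?= Q,  U =?= q(2, f(Q, op(2, false))).
Bind Q := op(2, false); substituting into the remaining equation gives: U =?= q(2, f(op(2, false), op(2, false))).
Bind U := q(2, f(op(2, false), op(2, false))).
MGU = { L ↦ op(2, false), Q ↦ op(2, false), U ↦ q(2, f(op(2, false), op(2, false))) }, so U ↦ q(2, f(op(2, false), op(2, false))).

q(2, f(op(2, false), op(2, false)))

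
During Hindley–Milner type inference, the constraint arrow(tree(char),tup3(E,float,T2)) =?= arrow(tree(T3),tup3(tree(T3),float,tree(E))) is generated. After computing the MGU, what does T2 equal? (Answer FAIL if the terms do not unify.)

Decompose arrow/2: tree(char) =?= tree(T3),  tup3(E,float,T2) =?= tup3(tree(T3),float,tree(E)).
Decompose tree/1: char =?= T3.
Bind T3 := char; substituting into the remaining equation gives: tup3(E,float,T2) =?= tup3(tree(char),float,tree(E)).
Decompose tup3/3: E =?= tree(char),  float =?= float,  T2 =?= tree(E).
Bind E := tree(char); substituting into the one remaining equation that mentions E gives: T2 =?= tree(tree(char)).
Delete trivial equation float =?= float.
Bind T2 := tree(tree(char)).
MGU = { T3 -> char, E -> tree(char), T2 -> tree(tree(char)) }, so T2 -> tree(tree(char)).

tree(tree(char))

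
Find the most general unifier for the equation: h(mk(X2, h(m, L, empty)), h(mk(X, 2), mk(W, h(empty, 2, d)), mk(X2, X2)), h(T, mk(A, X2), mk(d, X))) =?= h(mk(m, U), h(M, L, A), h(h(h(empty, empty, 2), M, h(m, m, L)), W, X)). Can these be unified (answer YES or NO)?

Decompose h/3: mk(X2, h(m, L, empty)) =?= mk(m, U),  h(mk(X, 2), mk(W, h(empty, 2, d)), mk(X2, X2)) =?= h(M, L, A),  h(T, mk(A, X2), mk(d, X)) =?= h(h(h(empty, empty, 2), M, h(m, m, L)), W, X).
Decompose mk/2: X2 =?= m,  h(m, L, empty) =?= U.
Bind X2 := m; substituting into the 2 remaining equations that mention X2 gives: h(mk(X, 2), mk(W, h(empty, 2, d)), mk(m, m)) =?= h(M, L, A),  h(T, mk(A, m), mk(d, X)) =?= h(h(h(empty, empty, 2), M, h(m, m, L)), W, X).
Bind U := h(m, L, empty); no other remaining equation mentions U.
Decompose h/3: mk(X, 2) =?= M,  mk(W, h(empty, 2, d)) =?= L,  mk(m, m) =?= A.
Bind M := mk(X, 2); substituting into the one remaining equation that mentions M gives: h(T, mk(A, m), mk(d, X)) =?= h(h(h(empty, empty, 2), mk(X, 2), h(m, m, L)), W, X).
Bind L := mk(W, h(empty, 2, d)); substituting into the one remaining equation that mentions L gives: h(T, mk(A, m), mk(d, X)) =?= h(h(h(empty, empty, 2), mk(X, 2), h(m, m, mk(W, h(empty, 2, d)))), W, X). Substituting into the earlier binding gives U := h(m, mk(W, h(empty, 2, d)), empty).
Bind A := mk(m, m); substituting into the remaining equation gives: h(T, mk(mk(m, m), m), mk(d, X)) =?= h(h(h(empty, empty, 2), mk(X, 2), h(m, m, mk(W, h(empty, 2, d)))), W, X).
Decompose h/3: T =?= h(h(empty, empty, 2), mk(X, 2), h(m, m, mk(W, h(empty, 2, d)))),  mk(mk(m, m), m) =?= W,  mk(d, X) =?= X.
Bind T := h(h(empty, empty, 2), mk(X, 2), h(m, m, mk(W, h(empty, 2, d)))); no other remaining equation mentions T.
Bind W := mk(mk(m, m), m); no other remaining equation mentions W. Substituting into the earlier bindings gives U := h(m, mk(mk(mk(m, m), m), h(empty, 2, d)), empty), L := mk(mk(mk(m, m), m), h(empty, 2, d)), T := h(h(empty, empty, 2), mk(X, 2), h(m, m, mk(mk(mk(m, m), m), h(empty, 2, d)))).
Occurs check fails: X occurs in mk(d, X); the equation X =?= mk(d, X) has no finite solution.

NO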